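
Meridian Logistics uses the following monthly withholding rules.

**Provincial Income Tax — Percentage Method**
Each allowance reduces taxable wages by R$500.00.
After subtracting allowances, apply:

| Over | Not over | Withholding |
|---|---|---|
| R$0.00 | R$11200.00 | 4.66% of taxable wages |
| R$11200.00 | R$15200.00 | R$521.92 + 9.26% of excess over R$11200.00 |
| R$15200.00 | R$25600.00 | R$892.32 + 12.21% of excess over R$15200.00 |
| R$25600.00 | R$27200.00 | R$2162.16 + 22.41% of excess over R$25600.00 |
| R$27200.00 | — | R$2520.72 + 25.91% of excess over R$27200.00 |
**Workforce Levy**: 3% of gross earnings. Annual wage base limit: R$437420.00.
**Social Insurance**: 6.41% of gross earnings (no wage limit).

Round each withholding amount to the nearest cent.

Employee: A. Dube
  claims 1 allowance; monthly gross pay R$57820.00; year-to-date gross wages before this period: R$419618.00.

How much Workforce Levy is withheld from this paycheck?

Workforce Levy: cap R$437420.00 − YTD R$419618.00 = R$17802.00 subject; 3% × R$17802.00 = R$534.06

R$534.06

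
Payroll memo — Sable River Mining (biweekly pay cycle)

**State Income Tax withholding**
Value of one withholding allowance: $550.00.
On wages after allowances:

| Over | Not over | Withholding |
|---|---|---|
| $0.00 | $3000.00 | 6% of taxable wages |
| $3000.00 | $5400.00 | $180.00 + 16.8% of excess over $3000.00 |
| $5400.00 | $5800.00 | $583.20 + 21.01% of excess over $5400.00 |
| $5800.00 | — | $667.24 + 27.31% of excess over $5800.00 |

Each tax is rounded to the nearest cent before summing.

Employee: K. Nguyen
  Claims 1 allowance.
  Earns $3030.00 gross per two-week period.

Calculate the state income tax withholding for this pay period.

State Income Tax: taxable = $3030.00 − 1×$550.00 = $2480.00
  6% × $2480.00 = $148.80

$148.80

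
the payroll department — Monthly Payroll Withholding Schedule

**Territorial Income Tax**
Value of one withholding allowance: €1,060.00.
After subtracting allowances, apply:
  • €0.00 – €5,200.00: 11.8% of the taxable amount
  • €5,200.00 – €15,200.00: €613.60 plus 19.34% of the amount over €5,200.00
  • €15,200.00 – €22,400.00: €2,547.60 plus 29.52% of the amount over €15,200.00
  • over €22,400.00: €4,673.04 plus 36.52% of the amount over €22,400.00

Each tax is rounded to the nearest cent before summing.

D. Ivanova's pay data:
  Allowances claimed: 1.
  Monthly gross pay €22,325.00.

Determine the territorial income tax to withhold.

Territorial Income Tax: taxable = €22,325.00 − 1×€1,060.00 = €21,265.00
  €2,547.60 + 29.52% × (€21,265.00 − €15,200.00) = €2,547.60 + 29.52% × €6,065.00 = €4,337.99

€4,337.99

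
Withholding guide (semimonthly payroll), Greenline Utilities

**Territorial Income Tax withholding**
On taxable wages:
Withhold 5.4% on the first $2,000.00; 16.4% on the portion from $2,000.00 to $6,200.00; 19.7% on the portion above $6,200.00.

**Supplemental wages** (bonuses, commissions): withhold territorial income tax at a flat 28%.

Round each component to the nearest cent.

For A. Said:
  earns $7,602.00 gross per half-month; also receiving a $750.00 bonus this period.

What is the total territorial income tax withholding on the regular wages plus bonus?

Territorial Income Tax: taxable = $7,602.00
  $796.80 + 19.7% × ($7,602.00 − $6,200.00) = $796.80 + 19.7% × $1,402.00 = $1,072.99
Supplemental (28% flat on bonus): 28% × $750.00 = $210.00
Total territorial income tax: $1,072.99 + $210.00 = $1,282.99

$1,282.99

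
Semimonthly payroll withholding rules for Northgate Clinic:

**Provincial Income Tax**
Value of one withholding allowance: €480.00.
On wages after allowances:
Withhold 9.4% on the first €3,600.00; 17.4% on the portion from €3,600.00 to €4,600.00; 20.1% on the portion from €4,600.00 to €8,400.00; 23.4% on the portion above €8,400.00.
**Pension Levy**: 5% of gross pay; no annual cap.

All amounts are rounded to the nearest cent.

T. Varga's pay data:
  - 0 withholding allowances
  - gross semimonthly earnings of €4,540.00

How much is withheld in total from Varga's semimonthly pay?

Provincial Income Tax: taxable = €4,540.00
  €338.40 + 17.4% × (€4,540.00 − €3,600.00) = €338.40 + 17.4% × €940.00 = €501.96
Pension Levy: 5% × €4,540.00 = €227.00
Total: €501.96 + €227.00 = €728.96

€728.96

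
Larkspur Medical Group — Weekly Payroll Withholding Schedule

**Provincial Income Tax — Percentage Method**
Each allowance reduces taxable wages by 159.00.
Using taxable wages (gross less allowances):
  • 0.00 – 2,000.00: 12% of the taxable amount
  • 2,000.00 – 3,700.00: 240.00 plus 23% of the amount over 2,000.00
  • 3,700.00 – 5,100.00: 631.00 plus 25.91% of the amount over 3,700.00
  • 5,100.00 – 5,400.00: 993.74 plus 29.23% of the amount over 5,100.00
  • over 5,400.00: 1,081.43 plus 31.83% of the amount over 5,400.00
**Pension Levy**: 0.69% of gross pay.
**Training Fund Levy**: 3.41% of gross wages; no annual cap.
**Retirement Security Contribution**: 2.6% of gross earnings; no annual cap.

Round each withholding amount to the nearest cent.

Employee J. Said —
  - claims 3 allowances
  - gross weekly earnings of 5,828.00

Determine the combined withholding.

1,457.58

Provincial Income Tax: taxable = 5,828.00 − 3×159.00 = 5,351.00
  993.74 + 29.23% × (5,351.00 − 5,100.00) = 993.74 + 29.23% × 251.00 = 1,067.11
Pension Levy: 0.69% × 5,828.00 = 40.21
Training Fund Levy: 3.41% × 5,828.00 = 198.73
Retirement Security Contribution: 2.6% × 5,828.00 = 151.53
Total: 1,067.11 + 40.21 + 198.73 + 151.53 = 1,457.58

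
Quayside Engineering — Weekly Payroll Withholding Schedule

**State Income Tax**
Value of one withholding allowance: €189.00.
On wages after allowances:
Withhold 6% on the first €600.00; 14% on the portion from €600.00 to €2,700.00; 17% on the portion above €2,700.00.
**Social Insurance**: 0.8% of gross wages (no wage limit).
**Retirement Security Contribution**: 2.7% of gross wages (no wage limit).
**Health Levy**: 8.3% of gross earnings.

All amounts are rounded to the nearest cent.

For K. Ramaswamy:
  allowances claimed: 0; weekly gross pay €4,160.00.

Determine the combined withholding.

€1,069.08

State Income Tax: taxable = €4,160.00
  €330.00 + 17% × (€4,160.00 − €2,700.00) = €330.00 + 17% × €1,460.00 = €578.20
Social Insurance: 0.8% × €4,160.00 = €33.28
Retirement Security Contribution: 2.7% × €4,160.00 = €112.32
Health Levy: 8.3% × €4,160.00 = €345.28
Total: €578.20 + €33.28 + €112.32 + €345.28 = €1,069.08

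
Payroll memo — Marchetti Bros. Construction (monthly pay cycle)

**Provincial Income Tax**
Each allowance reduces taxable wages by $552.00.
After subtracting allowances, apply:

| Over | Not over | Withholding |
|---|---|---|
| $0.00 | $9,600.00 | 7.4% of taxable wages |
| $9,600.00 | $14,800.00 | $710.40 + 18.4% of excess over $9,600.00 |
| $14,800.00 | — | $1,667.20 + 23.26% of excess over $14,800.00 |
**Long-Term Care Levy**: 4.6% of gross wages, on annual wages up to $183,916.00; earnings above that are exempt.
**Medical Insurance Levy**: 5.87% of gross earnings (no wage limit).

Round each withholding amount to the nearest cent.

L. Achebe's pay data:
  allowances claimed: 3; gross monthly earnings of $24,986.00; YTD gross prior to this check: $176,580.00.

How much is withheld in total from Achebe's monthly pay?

$5,455.42

Provincial Income Tax: taxable = $24,986.00 − 3×$552.00 = $23,330.00
  $1,667.20 + 23.26% × ($23,330.00 − $14,800.00) = $1,667.20 + 23.26% × $8,530.00 = $3,651.28
Long-Term Care Levy: cap $183,916.00 − YTD $176,580.00 = $7,336.00 subject; 4.6% × $7,336.00 = $337.46
Medical Insurance Levy: 5.87% × $24,986.00 = $1,466.68
Total: $3,651.28 + $337.46 + $1,466.68 = $5,455.42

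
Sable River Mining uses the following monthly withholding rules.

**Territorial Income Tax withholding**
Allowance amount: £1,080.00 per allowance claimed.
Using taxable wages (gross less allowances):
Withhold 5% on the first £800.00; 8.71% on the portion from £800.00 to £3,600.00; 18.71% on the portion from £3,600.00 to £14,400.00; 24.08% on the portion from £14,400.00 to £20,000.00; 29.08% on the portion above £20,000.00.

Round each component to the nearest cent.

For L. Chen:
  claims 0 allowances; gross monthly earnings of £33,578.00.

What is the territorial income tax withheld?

Territorial Income Tax: taxable = £33,578.00
  £3,653.04 + 29.08% × (£33,578.00 − £20,000.00) = £3,653.04 + 29.08% × £13,578.00 = £7,601.52

£7,601.52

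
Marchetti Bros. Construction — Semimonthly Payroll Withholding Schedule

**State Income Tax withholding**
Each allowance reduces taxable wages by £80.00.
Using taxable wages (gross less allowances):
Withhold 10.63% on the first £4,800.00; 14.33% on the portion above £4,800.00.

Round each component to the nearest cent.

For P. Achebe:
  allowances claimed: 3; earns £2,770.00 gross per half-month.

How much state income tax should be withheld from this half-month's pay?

State Income Tax: taxable = £2,770.00 − 3×£80.00 = £2,530.00
  10.63% × £2,530.00 = £268.94

£268.94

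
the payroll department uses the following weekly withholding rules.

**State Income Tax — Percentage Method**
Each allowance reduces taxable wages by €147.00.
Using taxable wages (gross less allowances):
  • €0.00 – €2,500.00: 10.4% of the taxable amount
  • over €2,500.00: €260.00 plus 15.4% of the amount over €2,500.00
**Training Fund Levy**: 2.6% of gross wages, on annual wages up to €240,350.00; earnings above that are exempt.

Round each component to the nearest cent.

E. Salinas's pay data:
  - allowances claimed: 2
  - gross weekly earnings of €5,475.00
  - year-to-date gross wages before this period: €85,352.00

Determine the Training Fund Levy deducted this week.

Training Fund Levy: 2.6% × €5,475.00 = €142.35

€142.35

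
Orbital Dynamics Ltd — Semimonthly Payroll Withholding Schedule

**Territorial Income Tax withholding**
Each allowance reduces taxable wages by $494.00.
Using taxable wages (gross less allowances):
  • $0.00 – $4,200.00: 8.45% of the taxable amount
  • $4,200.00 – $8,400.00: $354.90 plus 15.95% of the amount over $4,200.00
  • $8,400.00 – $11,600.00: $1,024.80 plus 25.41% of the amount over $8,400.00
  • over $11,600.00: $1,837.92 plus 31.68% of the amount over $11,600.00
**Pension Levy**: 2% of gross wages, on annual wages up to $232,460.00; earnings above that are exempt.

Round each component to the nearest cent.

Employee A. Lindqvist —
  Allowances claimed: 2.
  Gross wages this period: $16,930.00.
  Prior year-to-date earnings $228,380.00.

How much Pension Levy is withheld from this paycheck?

$81.60

Pension Levy: cap $232,460.00 − YTD $228,380.00 = $4,080.00 subject; 2% × $4,080.00 = $81.60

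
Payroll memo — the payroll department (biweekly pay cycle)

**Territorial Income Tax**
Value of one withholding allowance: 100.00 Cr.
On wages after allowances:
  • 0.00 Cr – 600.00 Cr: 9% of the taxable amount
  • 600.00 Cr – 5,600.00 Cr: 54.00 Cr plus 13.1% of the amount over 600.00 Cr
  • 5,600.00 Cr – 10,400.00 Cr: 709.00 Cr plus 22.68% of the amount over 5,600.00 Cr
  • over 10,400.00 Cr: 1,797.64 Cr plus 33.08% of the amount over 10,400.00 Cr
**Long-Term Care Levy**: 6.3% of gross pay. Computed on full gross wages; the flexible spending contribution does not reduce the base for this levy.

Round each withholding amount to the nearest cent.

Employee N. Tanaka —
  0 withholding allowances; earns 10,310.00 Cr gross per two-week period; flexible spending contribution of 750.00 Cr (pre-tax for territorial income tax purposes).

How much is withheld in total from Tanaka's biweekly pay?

Territorial Income Tax: taxable = 10,310.00 Cr − 750.00 Cr = 9,560.00 Cr
  709.00 Cr + 22.68% × (9,560.00 Cr − 5,600.00 Cr) = 709.00 Cr + 22.68% × 3,960.00 Cr = 1,607.13 Cr
Long-Term Care Levy: 6.3% × 10,310.00 Cr = 649.53 Cr
Total: 1,607.13 Cr + 649.53 Cr = 2,256.66 Cr

2,256.66 Cr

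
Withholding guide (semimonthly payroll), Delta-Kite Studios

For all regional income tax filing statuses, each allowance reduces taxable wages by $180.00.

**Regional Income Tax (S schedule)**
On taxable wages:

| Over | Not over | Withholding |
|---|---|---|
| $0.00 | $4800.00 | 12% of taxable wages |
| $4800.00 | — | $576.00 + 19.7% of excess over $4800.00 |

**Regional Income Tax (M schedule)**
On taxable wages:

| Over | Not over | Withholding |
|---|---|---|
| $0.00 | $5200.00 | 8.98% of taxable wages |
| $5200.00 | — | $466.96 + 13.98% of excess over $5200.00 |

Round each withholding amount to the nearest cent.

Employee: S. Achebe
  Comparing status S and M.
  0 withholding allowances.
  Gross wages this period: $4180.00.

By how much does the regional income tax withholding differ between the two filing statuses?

$126.24

Regional Income Tax (S): taxable = $4180.00
  12% × $4180.00 = $501.60
Regional Income Tax (M): taxable = $4180.00
  8.98% × $4180.00 = $375.36
Difference: |$501.60 − $375.36| = $126.24 (higher under S)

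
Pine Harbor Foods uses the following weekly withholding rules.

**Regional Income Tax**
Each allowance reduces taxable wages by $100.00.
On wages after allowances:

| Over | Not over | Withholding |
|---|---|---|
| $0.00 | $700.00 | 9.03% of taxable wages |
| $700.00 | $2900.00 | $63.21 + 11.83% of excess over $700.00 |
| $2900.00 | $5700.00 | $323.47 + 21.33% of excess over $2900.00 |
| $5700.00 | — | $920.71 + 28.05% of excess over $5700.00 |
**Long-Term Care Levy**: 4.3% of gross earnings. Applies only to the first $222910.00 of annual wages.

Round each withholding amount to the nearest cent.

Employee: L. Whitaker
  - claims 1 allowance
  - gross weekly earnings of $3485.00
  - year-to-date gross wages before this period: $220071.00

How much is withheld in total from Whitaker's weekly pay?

$549.00

Regional Income Tax: taxable = $3485.00 − 1×$100.00 = $3385.00
  $323.47 + 21.33% × ($3385.00 − $2900.00) = $323.47 + 21.33% × $485.00 = $426.92
Long-Term Care Levy: cap $222910.00 − YTD $220071.00 = $2839.00 subject; 4.3% × $2839.00 = $122.08
Total: $426.92 + $122.08 = $549.00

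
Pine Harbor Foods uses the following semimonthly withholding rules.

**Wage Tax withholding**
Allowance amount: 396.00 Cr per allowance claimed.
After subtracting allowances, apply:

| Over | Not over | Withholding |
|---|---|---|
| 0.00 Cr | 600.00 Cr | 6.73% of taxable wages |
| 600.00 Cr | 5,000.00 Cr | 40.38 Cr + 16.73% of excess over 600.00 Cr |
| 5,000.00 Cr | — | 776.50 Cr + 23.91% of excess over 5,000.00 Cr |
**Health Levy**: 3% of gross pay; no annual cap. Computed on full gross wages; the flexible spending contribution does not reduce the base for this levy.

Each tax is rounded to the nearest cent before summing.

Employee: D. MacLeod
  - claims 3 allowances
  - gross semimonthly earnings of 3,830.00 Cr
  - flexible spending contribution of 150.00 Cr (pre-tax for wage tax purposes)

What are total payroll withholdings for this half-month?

471.81 Cr

Wage Tax: taxable = 3,830.00 Cr − 150.00 Cr − 3×396.00 Cr = 2,492.00 Cr
  40.38 Cr + 16.73% × (2,492.00 Cr − 600.00 Cr) = 40.38 Cr + 16.73% × 1,892.00 Cr = 356.91 Cr
Health Levy: 3% × 3,830.00 Cr = 114.90 Cr
Total: 356.91 Cr + 114.90 Cr = 471.81 Cr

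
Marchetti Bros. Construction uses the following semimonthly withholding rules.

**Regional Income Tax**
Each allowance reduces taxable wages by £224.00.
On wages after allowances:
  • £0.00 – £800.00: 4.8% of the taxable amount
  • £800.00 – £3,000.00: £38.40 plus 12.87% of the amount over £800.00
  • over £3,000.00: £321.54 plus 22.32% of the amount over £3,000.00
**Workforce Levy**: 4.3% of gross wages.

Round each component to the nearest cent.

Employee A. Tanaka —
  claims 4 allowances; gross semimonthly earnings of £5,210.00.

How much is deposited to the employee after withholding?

£4,371.15

Regional Income Tax: taxable = £5,210.00 − 4×£224.00 = £4,314.00
  £321.54 + 22.32% × (£4,314.00 − £3,000.00) = £321.54 + 22.32% × £1,314.00 = £614.82
Workforce Levy: 4.3% × £5,210.00 = £224.03
Total withheld: £614.82 + £224.03 = £838.85
Net pay: £5,210.00 − £838.85 = £4,371.15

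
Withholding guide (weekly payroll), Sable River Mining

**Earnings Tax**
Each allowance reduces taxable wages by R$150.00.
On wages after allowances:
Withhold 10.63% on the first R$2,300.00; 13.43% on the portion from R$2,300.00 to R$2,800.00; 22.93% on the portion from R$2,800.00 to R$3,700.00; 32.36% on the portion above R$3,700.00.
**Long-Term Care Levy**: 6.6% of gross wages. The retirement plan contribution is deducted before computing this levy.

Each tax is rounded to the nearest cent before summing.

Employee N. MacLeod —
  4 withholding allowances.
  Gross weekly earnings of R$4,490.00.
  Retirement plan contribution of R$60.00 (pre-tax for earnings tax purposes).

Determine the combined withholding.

Earnings Tax: taxable = R$4,490.00 − R$60.00 − 4×R$150.00 = R$3,830.00
  R$518.01 + 32.36% × (R$3,830.00 − R$3,700.00) = R$518.01 + 32.36% × R$130.00 = R$560.08
Long-Term Care Levy: 6.6% × R$4,430.00 = R$292.38
Total: R$560.08 + R$292.38 = R$852.46

R$852.46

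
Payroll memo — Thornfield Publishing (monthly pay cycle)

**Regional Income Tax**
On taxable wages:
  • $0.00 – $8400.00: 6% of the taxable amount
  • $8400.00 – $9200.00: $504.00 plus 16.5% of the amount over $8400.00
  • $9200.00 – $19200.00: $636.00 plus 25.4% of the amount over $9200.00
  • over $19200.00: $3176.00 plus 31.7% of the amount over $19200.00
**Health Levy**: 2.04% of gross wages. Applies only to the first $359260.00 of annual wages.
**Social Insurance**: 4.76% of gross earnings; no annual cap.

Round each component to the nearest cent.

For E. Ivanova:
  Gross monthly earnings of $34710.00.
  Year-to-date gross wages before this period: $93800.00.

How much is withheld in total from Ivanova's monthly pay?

$10452.95

Regional Income Tax: taxable = $34710.00
  $3176.00 + 31.7% × ($34710.00 − $19200.00) = $3176.00 + 31.7% × $15510.00 = $8092.67
Health Levy: 2.04% × $34710.00 = $708.08
Social Insurance: 4.76% × $34710.00 = $1652.20
Total: $8092.67 + $708.08 + $1652.20 = $10452.95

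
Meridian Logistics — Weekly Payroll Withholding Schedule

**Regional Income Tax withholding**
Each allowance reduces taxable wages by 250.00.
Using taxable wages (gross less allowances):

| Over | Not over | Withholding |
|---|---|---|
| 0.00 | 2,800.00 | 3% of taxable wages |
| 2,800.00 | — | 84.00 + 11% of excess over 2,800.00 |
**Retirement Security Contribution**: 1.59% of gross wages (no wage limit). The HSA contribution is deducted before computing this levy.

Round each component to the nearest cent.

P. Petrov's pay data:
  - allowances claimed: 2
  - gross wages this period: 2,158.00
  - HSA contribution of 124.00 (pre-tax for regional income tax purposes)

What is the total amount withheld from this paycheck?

78.36

Regional Income Tax: taxable = 2,158.00 − 124.00 − 2×250.00 = 1,534.00
  3% × 1,534.00 = 46.02
Retirement Security Contribution: 1.59% × 2,034.00 = 32.34
Total: 46.02 + 32.34 = 78.36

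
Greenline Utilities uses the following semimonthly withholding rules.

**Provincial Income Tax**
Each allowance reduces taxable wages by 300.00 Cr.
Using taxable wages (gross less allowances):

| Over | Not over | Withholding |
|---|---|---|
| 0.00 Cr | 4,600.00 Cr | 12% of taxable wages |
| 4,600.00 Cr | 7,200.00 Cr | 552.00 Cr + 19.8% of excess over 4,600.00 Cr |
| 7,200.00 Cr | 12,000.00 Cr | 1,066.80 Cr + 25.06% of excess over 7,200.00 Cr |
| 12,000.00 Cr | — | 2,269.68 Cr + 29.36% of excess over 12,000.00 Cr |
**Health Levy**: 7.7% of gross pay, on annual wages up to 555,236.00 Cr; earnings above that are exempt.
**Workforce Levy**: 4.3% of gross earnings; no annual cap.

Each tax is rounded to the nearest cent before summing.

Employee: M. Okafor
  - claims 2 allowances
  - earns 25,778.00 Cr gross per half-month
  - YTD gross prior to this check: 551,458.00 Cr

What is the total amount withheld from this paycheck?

Provincial Income Tax: taxable = 25,778.00 Cr − 2×300.00 Cr = 25,178.00 Cr
  2,269.68 Cr + 29.36% × (25,178.00 Cr − 12,000.00 Cr) = 2,269.68 Cr + 29.36% × 13,178.00 Cr = 6,138.74 Cr
Health Levy: cap 555,236.00 Cr − YTD 551,458.00 Cr = 3,778.00 Cr subject; 7.7% × 3,778.00 Cr = 290.91 Cr
Workforce Levy: 4.3% × 25,778.00 Cr = 1,108.45 Cr
Total: 6,138.74 Cr + 290.91 Cr + 1,108.45 Cr = 7,538.10 Cr

7,538.10 Cr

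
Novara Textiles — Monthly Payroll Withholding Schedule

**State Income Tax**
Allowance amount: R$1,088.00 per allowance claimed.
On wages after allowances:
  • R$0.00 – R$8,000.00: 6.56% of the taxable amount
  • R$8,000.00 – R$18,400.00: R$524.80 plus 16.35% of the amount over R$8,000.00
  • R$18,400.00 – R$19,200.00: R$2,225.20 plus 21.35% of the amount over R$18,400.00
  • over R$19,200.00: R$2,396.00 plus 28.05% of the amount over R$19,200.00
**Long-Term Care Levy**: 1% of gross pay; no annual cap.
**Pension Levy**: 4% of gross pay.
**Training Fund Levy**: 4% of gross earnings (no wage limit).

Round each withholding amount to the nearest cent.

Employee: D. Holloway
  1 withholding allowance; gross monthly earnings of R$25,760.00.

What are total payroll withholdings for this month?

R$6,249.30

State Income Tax: taxable = R$25,760.00 − 1×R$1,088.00 = R$24,672.00
  R$2,396.00 + 28.05% × (R$24,672.00 − R$19,200.00) = R$2,396.00 + 28.05% × R$5,472.00 = R$3,930.90
Long-Term Care Levy: 1% × R$25,760.00 = R$257.60
Pension Levy: 4% × R$25,760.00 = R$1,030.40
Training Fund Levy: 4% × R$25,760.00 = R$1,030.40
Total: R$3,930.90 + R$257.60 + R$1,030.40 + R$1,030.40 = R$6,249.30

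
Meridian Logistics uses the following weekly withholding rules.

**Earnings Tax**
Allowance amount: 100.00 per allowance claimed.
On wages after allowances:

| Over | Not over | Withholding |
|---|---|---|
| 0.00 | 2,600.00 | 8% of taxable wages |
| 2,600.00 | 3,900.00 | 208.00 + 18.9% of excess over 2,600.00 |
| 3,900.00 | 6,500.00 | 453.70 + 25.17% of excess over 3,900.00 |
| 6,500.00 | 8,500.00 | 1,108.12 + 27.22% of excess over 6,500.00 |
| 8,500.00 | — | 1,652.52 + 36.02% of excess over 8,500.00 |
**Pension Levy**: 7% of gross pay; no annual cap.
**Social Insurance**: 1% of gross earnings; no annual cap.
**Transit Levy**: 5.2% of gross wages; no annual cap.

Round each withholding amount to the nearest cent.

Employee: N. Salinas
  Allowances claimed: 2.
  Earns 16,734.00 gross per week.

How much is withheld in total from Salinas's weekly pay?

Earnings Tax: taxable = 16,734.00 − 2×100.00 = 16,534.00
  1,652.52 + 36.02% × (16,534.00 − 8,500.00) = 1,652.52 + 36.02% × 8,034.00 = 4,546.37
Pension Levy: 7% × 16,734.00 = 1,171.38
Social Insurance: 1% × 16,734.00 = 167.34
Transit Levy: 5.2% × 16,734.00 = 870.17
Total: 4,546.37 + 1,171.38 + 167.34 + 870.17 = 6,755.26

6,755.26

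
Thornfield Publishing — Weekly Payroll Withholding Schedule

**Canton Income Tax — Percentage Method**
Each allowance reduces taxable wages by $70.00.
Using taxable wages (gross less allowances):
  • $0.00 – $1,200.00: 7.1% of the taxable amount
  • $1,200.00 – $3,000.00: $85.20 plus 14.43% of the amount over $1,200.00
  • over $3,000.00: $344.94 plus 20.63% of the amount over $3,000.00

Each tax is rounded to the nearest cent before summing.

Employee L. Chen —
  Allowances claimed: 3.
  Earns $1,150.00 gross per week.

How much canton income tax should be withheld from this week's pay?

$66.74

Canton Income Tax: taxable = $1,150.00 − 3×$70.00 = $940.00
  7.1% × $940.00 = $66.74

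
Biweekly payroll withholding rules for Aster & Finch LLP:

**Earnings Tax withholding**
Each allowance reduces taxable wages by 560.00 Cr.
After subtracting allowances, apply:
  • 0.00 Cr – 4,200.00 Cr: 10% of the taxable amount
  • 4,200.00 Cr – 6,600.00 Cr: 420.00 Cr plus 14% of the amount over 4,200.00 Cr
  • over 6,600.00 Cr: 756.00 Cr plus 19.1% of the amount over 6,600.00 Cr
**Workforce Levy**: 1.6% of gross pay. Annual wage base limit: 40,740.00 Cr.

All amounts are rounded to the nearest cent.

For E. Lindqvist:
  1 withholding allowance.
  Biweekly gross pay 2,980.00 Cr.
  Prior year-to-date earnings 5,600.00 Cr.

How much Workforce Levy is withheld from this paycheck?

Workforce Levy: 1.6% × 2,980.00 Cr = 47.68 Cr

47.68 Cr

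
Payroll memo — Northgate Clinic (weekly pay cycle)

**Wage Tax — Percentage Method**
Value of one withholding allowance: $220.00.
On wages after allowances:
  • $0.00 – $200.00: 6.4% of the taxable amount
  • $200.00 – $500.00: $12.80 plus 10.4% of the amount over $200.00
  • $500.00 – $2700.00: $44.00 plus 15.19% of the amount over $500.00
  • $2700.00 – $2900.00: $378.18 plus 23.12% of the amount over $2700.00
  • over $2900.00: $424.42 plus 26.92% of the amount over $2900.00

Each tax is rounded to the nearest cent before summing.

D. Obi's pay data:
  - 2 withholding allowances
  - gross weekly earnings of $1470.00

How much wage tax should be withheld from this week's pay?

$124.51

Wage Tax: taxable = $1470.00 − 2×$220.00 = $1030.00
  $44.00 + 15.19% × ($1030.00 − $500.00) = $44.00 + 15.19% × $530.00 = $124.51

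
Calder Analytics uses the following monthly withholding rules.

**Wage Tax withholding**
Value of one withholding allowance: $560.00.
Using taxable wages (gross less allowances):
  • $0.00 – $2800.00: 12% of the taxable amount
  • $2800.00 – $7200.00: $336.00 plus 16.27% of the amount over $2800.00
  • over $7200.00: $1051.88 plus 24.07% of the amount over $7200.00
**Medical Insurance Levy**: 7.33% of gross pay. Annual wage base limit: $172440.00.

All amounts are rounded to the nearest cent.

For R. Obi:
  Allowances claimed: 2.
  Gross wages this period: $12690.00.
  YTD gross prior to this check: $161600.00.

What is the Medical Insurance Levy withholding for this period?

$794.57

Medical Insurance Levy: cap $172440.00 − YTD $161600.00 = $10840.00 subject; 7.33% × $10840.00 = $794.57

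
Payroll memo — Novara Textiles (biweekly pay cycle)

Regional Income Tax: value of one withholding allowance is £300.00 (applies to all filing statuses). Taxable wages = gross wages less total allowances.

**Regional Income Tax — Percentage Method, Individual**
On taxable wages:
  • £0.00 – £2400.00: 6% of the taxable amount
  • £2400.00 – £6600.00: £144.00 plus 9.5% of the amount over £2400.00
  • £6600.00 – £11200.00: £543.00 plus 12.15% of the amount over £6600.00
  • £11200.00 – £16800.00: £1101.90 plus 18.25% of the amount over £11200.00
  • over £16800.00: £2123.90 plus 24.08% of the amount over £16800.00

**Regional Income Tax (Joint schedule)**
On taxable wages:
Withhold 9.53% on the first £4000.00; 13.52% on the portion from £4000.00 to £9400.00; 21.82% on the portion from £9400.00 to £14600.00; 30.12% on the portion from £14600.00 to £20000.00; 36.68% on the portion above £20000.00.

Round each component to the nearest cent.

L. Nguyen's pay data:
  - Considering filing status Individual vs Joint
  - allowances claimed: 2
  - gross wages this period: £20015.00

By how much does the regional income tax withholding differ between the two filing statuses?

£942.61

Regional Income Tax (Individual): taxable = £20015.00 − 2×£300.00 = £19415.00
  £2123.90 + 24.08% × (£19415.00 − £16800.00) = £2123.90 + 24.08% × £2615.00 = £2753.59
Regional Income Tax (Joint): taxable = £20015.00 − 2×£300.00 = £19415.00
  £2245.92 + 30.12% × (£19415.00 − £14600.00) = £2245.92 + 30.12% × £4815.00 = £3696.20
Difference: |£2753.59 − £3696.20| = £942.61 (higher under Joint)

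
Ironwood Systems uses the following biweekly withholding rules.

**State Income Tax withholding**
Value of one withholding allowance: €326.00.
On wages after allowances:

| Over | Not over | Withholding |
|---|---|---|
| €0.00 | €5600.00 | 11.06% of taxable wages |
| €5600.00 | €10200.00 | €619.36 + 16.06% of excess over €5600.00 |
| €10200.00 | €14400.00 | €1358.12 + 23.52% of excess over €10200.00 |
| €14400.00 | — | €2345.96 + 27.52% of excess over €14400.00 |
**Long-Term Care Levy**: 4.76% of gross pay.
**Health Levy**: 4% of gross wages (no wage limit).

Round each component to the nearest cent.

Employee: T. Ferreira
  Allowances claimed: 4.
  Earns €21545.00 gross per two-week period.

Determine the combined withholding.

€5840.74

State Income Tax: taxable = €21545.00 − 4×€326.00 = €20241.00
  €2345.96 + 27.52% × (€20241.00 − €14400.00) = €2345.96 + 27.52% × €5841.00 = €3953.40
Long-Term Care Levy: 4.76% × €21545.00 = €1025.54
Health Levy: 4% × €21545.00 = €861.80
Total: €3953.40 + €1025.54 + €861.80 = €5840.74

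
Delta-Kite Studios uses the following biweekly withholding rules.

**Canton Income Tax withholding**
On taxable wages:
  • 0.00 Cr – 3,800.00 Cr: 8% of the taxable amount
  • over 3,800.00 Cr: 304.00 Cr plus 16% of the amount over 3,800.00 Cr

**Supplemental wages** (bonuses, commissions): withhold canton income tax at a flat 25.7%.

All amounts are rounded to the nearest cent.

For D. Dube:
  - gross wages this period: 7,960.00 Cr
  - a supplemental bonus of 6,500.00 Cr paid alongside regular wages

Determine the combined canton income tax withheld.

2,640.10 Cr

Canton Income Tax: taxable = 7,960.00 Cr
  304.00 Cr + 16% × (7,960.00 Cr − 3,800.00 Cr) = 304.00 Cr + 16% × 4,160.00 Cr = 969.60 Cr
Supplemental (25.7% flat on bonus): 25.7% × 6,500.00 Cr = 1,670.50 Cr
Total canton income tax: 969.60 Cr + 1,670.50 Cr = 2,640.10 Cr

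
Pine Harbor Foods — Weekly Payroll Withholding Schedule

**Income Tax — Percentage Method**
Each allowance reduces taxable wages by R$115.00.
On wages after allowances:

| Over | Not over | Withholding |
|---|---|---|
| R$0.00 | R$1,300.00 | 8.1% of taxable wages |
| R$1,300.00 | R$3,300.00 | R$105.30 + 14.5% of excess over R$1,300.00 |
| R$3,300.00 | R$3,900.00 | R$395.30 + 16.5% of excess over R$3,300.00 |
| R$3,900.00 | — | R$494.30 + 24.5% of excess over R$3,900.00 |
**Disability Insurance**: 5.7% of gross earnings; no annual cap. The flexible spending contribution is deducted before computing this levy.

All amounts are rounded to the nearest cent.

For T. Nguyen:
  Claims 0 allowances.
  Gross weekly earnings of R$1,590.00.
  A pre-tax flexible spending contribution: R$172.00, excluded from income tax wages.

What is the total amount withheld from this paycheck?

Income Tax: taxable = R$1,590.00 − R$172.00 = R$1,418.00
  R$105.30 + 14.5% × (R$1,418.00 − R$1,300.00) = R$105.30 + 14.5% × R$118.00 = R$122.41
Disability Insurance: 5.7% × R$1,418.00 = R$80.83
Total: R$122.41 + R$80.83 = R$203.24

R$203.24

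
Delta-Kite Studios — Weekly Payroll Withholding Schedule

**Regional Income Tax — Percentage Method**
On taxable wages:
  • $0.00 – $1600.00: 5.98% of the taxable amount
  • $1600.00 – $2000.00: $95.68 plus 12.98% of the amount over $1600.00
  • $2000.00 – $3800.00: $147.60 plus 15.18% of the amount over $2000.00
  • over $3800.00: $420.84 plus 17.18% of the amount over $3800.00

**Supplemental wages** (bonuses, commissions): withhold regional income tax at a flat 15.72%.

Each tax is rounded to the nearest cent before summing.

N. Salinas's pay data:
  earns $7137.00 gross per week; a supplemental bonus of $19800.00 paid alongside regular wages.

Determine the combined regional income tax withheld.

$4106.70

Regional Income Tax: taxable = $7137.00
  $420.84 + 17.18% × ($7137.00 − $3800.00) = $420.84 + 17.18% × $3337.00 = $994.14
Supplemental (15.72% flat on bonus): 15.72% × $19800.00 = $3112.56
Total regional income tax: $994.14 + $3112.56 = $4106.70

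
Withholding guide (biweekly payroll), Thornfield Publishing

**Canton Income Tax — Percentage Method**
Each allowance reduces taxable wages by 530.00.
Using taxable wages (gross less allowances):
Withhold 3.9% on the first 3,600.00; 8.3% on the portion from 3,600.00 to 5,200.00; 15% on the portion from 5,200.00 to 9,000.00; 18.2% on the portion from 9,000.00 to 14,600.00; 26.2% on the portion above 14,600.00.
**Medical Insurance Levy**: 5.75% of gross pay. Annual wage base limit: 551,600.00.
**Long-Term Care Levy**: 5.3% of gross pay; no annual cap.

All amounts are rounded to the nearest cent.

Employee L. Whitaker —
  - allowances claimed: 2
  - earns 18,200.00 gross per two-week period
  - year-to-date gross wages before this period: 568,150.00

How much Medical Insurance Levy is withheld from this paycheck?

Medical Insurance Levy: YTD 568,150.00 ≥ cap 551,600.00 → 0.00

0.00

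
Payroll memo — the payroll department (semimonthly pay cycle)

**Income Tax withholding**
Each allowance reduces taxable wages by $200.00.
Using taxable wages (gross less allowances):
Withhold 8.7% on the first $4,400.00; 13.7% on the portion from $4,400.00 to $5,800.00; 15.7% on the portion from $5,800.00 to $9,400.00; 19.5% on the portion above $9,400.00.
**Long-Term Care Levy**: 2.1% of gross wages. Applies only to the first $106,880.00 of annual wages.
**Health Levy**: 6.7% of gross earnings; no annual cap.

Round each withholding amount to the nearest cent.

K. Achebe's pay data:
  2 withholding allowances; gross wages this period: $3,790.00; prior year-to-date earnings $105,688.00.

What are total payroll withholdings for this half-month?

Income Tax: taxable = $3,790.00 − 2×$200.00 = $3,390.00
  8.7% × $3,390.00 = $294.93
Long-Term Care Levy: cap $106,880.00 − YTD $105,688.00 = $1,192.00 subject; 2.1% × $1,192.00 = $25.03
Health Levy: 6.7% × $3,790.00 = $253.93
Total: $294.93 + $25.03 + $253.93 = $573.89

$573.89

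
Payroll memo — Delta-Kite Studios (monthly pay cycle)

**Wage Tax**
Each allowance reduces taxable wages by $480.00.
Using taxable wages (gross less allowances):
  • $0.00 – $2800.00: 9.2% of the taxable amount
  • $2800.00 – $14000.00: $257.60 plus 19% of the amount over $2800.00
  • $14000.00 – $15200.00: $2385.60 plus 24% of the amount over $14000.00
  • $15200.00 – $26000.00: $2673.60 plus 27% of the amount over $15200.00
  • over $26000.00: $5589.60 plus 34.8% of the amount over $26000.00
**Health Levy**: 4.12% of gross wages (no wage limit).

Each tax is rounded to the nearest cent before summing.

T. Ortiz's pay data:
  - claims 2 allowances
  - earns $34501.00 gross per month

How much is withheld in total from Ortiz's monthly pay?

$9635.31

Wage Tax: taxable = $34501.00 − 2×$480.00 = $33541.00
  $5589.60 + 34.8% × ($33541.00 − $26000.00) = $5589.60 + 34.8% × $7541.00 = $8213.87
Health Levy: 4.12% × $34501.00 = $1421.44
Total: $8213.87 + $1421.44 = $9635.31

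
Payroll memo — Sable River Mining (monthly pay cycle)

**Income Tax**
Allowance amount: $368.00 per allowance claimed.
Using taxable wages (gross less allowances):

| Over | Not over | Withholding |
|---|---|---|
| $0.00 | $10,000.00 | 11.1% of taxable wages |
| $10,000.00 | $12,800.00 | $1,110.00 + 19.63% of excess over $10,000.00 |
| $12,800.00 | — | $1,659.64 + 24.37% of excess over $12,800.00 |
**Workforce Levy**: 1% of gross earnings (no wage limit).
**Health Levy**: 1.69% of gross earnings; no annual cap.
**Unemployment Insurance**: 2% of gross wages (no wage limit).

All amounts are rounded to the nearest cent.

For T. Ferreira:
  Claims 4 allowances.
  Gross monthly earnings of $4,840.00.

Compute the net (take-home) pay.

Income Tax: taxable = $4,840.00 − 4×$368.00 = $3,368.00
  11.1% × $3,368.00 = $373.85
Workforce Levy: 1% × $4,840.00 = $48.40
Health Levy: 1.69% × $4,840.00 = $81.80
Unemployment Insurance: 2% × $4,840.00 = $96.80
Total withheld: $373.85 + $48.40 + $81.80 + $96.80 = $600.85
Net pay: $4,840.00 − $600.85 = $4,239.15

$4,239.15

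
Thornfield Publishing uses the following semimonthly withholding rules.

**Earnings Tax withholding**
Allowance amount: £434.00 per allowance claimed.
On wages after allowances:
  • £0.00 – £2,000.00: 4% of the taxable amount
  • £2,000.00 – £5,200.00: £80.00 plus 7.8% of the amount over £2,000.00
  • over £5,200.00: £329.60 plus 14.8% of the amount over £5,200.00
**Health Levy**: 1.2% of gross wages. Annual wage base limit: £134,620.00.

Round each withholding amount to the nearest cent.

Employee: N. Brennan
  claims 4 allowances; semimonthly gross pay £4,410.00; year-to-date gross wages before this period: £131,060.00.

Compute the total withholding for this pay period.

Earnings Tax: taxable = £4,410.00 − 4×£434.00 = £2,674.00
  £80.00 + 7.8% × (£2,674.00 − £2,000.00) = £80.00 + 7.8% × £674.00 = £132.57
Health Levy: cap £134,620.00 − YTD £131,060.00 = £3,560.00 subject; 1.2% × £3,560.00 = £42.72
Total: £132.57 + £42.72 = £175.29

£175.29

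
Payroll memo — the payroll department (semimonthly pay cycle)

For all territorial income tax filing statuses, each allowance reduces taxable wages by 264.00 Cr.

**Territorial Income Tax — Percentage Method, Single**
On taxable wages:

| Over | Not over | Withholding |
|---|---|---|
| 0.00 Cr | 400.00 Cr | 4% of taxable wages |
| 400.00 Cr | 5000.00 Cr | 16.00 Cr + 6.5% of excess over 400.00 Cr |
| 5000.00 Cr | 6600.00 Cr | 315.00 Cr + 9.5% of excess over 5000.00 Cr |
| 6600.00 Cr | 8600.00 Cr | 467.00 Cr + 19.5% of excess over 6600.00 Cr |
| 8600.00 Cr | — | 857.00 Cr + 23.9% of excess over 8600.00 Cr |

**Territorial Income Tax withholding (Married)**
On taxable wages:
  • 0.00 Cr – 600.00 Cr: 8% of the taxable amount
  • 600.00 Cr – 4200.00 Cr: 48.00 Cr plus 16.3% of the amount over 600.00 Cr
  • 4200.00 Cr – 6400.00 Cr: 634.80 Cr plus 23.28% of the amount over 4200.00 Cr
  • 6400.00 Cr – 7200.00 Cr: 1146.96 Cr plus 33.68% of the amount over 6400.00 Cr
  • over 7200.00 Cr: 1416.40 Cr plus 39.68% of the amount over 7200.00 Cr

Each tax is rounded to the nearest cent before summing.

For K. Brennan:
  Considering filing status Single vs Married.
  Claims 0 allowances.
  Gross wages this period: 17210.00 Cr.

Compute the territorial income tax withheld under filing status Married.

5388.37 Cr

Territorial Income Tax (Married): taxable = 17210.00 Cr
  1416.40 Cr + 39.68% × (17210.00 Cr − 7200.00 Cr) = 1416.40 Cr + 39.68% × 10010.00 Cr = 5388.37 Cr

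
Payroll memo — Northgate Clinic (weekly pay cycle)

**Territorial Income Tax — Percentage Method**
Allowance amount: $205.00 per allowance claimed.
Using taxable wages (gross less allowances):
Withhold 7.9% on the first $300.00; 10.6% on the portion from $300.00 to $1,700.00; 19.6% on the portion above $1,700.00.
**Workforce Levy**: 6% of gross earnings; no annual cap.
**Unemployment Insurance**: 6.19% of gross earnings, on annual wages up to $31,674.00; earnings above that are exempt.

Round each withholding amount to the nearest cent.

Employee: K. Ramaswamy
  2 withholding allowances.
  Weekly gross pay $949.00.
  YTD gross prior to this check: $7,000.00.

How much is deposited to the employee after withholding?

Territorial Income Tax: taxable = $949.00 − 2×$205.00 = $539.00
  $23.70 + 10.6% × ($539.00 − $300.00) = $23.70 + 10.6% × $239.00 = $49.03
Workforce Levy: 6% × $949.00 = $56.94
Unemployment Insurance: 6.19% × $949.00 = $58.74
Total withheld: $49.03 + $56.94 + $58.74 = $164.71
Net pay: $949.00 − $164.71 = $784.29

$784.29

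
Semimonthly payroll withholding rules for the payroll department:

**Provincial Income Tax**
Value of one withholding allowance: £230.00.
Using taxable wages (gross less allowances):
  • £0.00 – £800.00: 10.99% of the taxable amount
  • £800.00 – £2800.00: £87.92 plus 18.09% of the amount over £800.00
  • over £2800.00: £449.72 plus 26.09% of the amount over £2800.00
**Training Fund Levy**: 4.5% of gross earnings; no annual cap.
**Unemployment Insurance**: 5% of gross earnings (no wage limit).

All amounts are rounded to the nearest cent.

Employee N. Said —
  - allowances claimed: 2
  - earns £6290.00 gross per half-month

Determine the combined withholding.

£1837.80

Provincial Income Tax: taxable = £6290.00 − 2×£230.00 = £5830.00
  £449.72 + 26.09% × (£5830.00 − £2800.00) = £449.72 + 26.09% × £3030.00 = £1240.25
Training Fund Levy: 4.5% × £6290.00 = £283.05
Unemployment Insurance: 5% × £6290.00 = £314.50
Total: £1240.25 + £283.05 + £314.50 = £1837.80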